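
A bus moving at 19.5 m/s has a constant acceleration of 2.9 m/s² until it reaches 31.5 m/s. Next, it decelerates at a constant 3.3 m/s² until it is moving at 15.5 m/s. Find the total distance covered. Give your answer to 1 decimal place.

Phase 1 (accelerating): v₀ = 19.5 m/s, a = 2.9 m/s².
v = v₀ + at → t = (31.5 − 19.5) / 2.9 = 4.14 s
v² = v₀² + 2aΔx → Δx = (31.5² − 19.5²)/(2·2.9) = 106 m

Phase 2 (decelerating): v₀ = 31.5 m/s, a = -3.3 m/s².
v = v₀ + at → t = (15.5 − 31.5) / -3.3 = 4.85 s
v² = v₀² + 2aΔx → Δx = (15.5² − 31.5²)/(2·-3.3) = 114 m
Total distance = 106 + 114 = 219 m

219.5 m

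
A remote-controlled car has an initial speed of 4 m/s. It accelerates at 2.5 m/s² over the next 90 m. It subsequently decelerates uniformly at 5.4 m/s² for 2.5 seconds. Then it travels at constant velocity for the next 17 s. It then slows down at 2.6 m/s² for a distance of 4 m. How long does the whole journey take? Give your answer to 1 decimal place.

Phase 1 (accelerating): v₀ = 4.00 m/s, a = 2.5 m/s².
v² = v₀² + 2aΔx = 4.00² + 2·2.5·90 = 466 → v = 21.6 m/s
t = (v − v₀)/a = (21.6 − 4.00)/2.5 = 7.03 s

Phase 2 (decelerating): v₀ = 21.6 m/s, a = -5.4 m/s².
v = v₀ + at = 21.6 + (-5.4)(2.5) = 8.09 m/s
Δx = v₀t + ½at² = 21.6·2.5 + 0.5·-5.4·2.5² = 37.1 m

Phase 3 (constant speed): v₀ = 8.09 m/s, a = 0 m/s².
v = v₀ + at = 8.09 + (0)(17) = 8.09 m/s
Δx = v₀t + ½at² = 8.09·17 + 0.5·0·17² = 137 m

Phase 4 (decelerating): v₀ = 8.09 m/s, a = -2.6 m/s².
v² = v₀² + 2aΔx = 8.09² + 2·-2.6·4 = 44.6 → v = 6.68 m/s
t = (v − v₀)/a = (6.68 − 8.09)/-2.6 = 0.542 s
Total time = 7.03 + 2.50 + 17.0 + 0.542 = 27.1 s

27.1 s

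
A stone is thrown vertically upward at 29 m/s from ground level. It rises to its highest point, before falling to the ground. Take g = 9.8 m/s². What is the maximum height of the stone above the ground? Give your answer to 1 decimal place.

42.9 m

Phase 1 (rising): v₀ = 29.0 m/s, a = -9.8 m/s².
v = v₀ + at → t = (0 − 29.0) / -9.8 = 2.96 s
v² = v₀² + 2aΔx → Δx = (0² − 29.0²)/(2·-9.8) = 42.9 m
Maximum height = 42.9 m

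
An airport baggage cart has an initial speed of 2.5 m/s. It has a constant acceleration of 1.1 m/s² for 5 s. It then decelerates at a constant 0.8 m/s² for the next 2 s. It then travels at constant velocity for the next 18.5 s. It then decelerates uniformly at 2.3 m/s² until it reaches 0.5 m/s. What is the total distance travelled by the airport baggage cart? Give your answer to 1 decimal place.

167.9 m

Phase 1 (accelerating): v₀ = 2.50 m/s, a = 1.1 m/s².
v = v₀ + at = 2.50 + (1.1)(5) = 8.00 m/s
Δx = v₀t + ½at² = 2.50·5 + 0.5·1.1·5² = 26.2 m

Phase 2 (decelerating): v₀ = 8.00 m/s, a = -0.8 m/s².
v = v₀ + at = 8.00 + (-0.8)(2) = 6.40 m/s
Δx = v₀t + ½at² = 8.00·2 + 0.5·-0.8·2² = 14.4 m

Phase 3 (constant speed): v₀ = 6.40 m/s, a = 0 m/s².
v = v₀ + at = 6.40 + (0)(18.5) = 6.40 m/s
Δx = v₀t + ½at² = 6.40·18.5 + 0.5·0·18.5² = 118 m

Phase 4 (decelerating): v₀ = 6.40 m/s, a = -2.3 m/s².
v = v₀ + at → t = (0.5 − 6.40) / -2.3 = 2.57 s
v² = v₀² + 2aΔx → Δx = (0.5² − 6.40²)/(2·-2.3) = 8.85 m
Total distance = 26.2 + 14.4 + 118 + 8.85 = 168 m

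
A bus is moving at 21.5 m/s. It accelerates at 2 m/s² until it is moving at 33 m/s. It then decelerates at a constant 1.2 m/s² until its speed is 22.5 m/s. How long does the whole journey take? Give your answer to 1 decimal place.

Phase 1 (accelerating): v₀ = 21.5 m/s, a = 2 m/s².
v = v₀ + at → t = (33 − 21.5) / 2 = 5.75 s
v² = v₀² + 2aΔx → Δx = (33² − 21.5²)/(2·2) = 157 m

Phase 2 (decelerating): v₀ = 33.0 m/s, a = -1.2 m/s².
v = v₀ + at → t = (22.5 − 33.0) / -1.2 = 8.75 s
v² = v₀² + 2aΔx → Δx = (22.5² − 33.0²)/(2·-1.2) = 243 m
Total time = 5.75 + 8.75 = 14.5 s

14.5 s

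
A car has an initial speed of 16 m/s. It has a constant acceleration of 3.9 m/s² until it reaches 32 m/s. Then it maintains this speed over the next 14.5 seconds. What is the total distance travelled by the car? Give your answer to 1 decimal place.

Phase 1 (accelerating): v₀ = 16.0 m/s, a = 3.9 m/s².
v = v₀ + at → t = (32 − 16.0) / 3.9 = 4.10 s
v² = v₀² + 2aΔx → Δx = (32² − 16.0²)/(2·3.9) = 98.5 m

Phase 2 (constant speed): v₀ = 32.0 m/s, a = 0 m/s².
v = v₀ + at = 32.0 + (0)(14.5) = 32.0 m/s
Δx = v₀t + ½at² = 32.0·14.5 + 0.5·0·14.5² = 464 m
Total distance = 98.5 + 464 = 562 m

562.5 m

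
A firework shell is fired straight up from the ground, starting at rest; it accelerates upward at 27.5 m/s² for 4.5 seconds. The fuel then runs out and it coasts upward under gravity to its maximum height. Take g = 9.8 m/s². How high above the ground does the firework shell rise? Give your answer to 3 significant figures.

Phase 1 (powered ascent): v₀ = 0 m/s, a = 27.5 m/s².
v = v₀ + at = 0 + (27.5)(4.5) = 124 m/s
Δx = v₀t + ½at² = 0·4.5 + 0.5·27.5·4.5² = 278 m

Phase 2 (coasting upward): v₀ = 124 m/s, a = -9.8 m/s².
v = v₀ + at → t = (0 − 124) / -9.8 = 12.6 s
v² = v₀² + 2aΔx → Δx = (0² − 124²)/(2·-9.8) = 781 m
Maximum height = 278 + 781 = 1060 m

1060 m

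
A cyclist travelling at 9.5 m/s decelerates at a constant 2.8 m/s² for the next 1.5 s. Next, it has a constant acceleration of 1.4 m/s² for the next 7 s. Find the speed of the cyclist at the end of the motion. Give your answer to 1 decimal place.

Phase 1 (decelerating): v₀ = 9.50 m/s, a = -2.8 m/s².
v = v₀ + at = 9.50 + (-2.8)(1.5) = 5.30 m/s
Δx = v₀t + ½at² = 9.50·1.5 + 0.5·-2.8·1.5² = 11.1 m

Phase 2 (accelerating): v₀ = 5.30 m/s, a = 1.4 m/s².
v = v₀ + at = 5.30 + (1.4)(7) = 15.1 m/s
Δx = v₀t + ½at² = 5.30·7 + 0.5·1.4·7² = 71.4 m
Final speed = 15.1 m/s

15.1 m/s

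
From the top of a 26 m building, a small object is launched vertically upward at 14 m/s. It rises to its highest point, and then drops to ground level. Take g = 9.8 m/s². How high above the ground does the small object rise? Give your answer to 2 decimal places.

36.00 m

Phase 1 (rising): v₀ = 14.0 m/s, a = -9.8 m/s².
v = v₀ + at → t = (0 − 14.0) / -9.8 = 1.43 s
v² = v₀² + 2aΔx → Δx = (0² − 14.0²)/(2·-9.8) = 10.0 m
Maximum height = 26 + 10.0 = 36.0 m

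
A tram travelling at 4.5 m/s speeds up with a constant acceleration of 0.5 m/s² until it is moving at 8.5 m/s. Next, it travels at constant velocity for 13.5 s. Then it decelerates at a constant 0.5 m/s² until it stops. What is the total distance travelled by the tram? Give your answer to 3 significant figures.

Phase 1 (accelerating): v₀ = 4.50 m/s, a = 0.5 m/s².
v = v₀ + at → t = (8.5 − 4.50) / 0.5 = 8.00 s
v² = v₀² + 2aΔx → Δx = (8.5² − 4.50²)/(2·0.5) = 52.0 m

Phase 2 (constant speed): v₀ = 8.50 m/s, a = 0 m/s².
v = v₀ + at = 8.50 + (0)(13.5) = 8.50 m/s
Δx = v₀t + ½at² = 8.50·13.5 + 0.5·0·13.5² = 115 m

Phase 3 (decelerating): v₀ = 8.50 m/s, a = -0.5 m/s².
v = v₀ + at → t = (0 − 8.50) / -0.5 = 17.0 s
v² = v₀² + 2aΔx → Δx = (0² − 8.50²)/(2·-0.5) = 72.2 m
Total distance = 52.0 + 115 + 72.2 = 239 m

239 m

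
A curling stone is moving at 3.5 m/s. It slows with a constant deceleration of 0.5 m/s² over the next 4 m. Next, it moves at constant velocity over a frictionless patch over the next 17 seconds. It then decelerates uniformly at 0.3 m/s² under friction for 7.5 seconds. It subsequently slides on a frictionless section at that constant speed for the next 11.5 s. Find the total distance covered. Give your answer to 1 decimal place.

Phase 1 (decelerating): v₀ = 3.50 m/s, a = -0.5 m/s².
v² = v₀² + 2aΔx = 3.50² + 2·-0.5·4 = 8.25 → v = 2.87 m/s
t = (v − v₀)/a = (2.87 − 3.50)/-0.5 = 1.26 s

Phase 2 (constant speed): v₀ = 2.87 m/s, a = 0 m/s².
v = v₀ + at = 2.87 + (0)(17) = 2.87 m/s
Δx = v₀t + ½at² = 2.87·17 + 0.5·0·17² = 48.8 m

Phase 3 (decelerating): v₀ = 2.87 m/s, a = -0.3 m/s².
v = v₀ + at = 2.87 + (-0.3)(7.5) = 0.622 m/s
Δx = v₀t + ½at² = 2.87·7.5 + 0.5·-0.3·7.5² = 13.1 m

Phase 4 (constant speed): v₀ = 0.622 m/s, a = 0 m/s².
v = v₀ + at = 0.622 + (0)(11.5) = 0.622 m/s
Δx = v₀t + ½at² = 0.622·11.5 + 0.5·0·11.5² = 7.16 m
Total distance = 4.00 + 48.8 + 13.1 + 7.16 = 73.1 m

73.1 m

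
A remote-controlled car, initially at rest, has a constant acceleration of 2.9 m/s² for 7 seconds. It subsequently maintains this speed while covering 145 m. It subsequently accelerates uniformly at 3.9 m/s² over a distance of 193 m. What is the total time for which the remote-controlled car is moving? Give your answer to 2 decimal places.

Phase 1 (accelerating): v₀ = 0 m/s, a = 2.9 m/s².
v = v₀ + at = 0 + (2.9)(7) = 20.3 m/s
Δx = v₀t + ½at² = 0·7 + 0.5·2.9·7² = 71.0 m

Phase 2 (constant speed): v₀ = 20.3 m/s, a = 0 m/s².
Constant speed: t = d/v = 145/20.3 = 7.14 s

Phase 3 (accelerating): v₀ = 20.3 m/s, a = 3.9 m/s².
v² = v₀² + 2aΔx = 20.3² + 2·3.9·193 = 1920 → v = 43.8 m/s
t = (v − v₀)/a = (43.8 − 20.3)/3.9 = 6.02 s
Total time = 7.00 + 7.14 + 6.02 = 20.2 s

20.17 s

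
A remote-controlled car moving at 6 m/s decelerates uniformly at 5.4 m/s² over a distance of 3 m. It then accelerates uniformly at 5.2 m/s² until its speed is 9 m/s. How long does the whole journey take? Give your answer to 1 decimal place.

Phase 1 (decelerating): v₀ = 6.00 m/s, a = -5.4 m/s².
v² = v₀² + 2aΔx = 6.00² + 2·-5.4·3 = 3.60 → v = 1.90 m/s
t = (v − v₀)/a = (1.90 − 6.00)/-5.4 = 0.760 s

Phase 2 (accelerating): v₀ = 1.90 m/s, a = 5.2 m/s².
v = v₀ + at → t = (9 − 1.90) / 5.2 = 1.37 s
v² = v₀² + 2aΔx → Δx = (9² − 1.90²)/(2·5.2) = 7.44 m
Total time = 0.760 + 1.37 = 2.13 s

2.1 s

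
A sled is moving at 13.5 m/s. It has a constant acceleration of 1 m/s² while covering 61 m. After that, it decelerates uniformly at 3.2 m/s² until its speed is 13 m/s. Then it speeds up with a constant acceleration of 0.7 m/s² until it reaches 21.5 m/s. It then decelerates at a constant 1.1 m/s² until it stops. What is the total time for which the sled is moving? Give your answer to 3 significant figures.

37.0 s

Phase 1 (accelerating): v₀ = 13.5 m/s, a = 1 m/s².
v² = v₀² + 2aΔx = 13.5² + 2·1·61 = 304 → v = 17.4 m/s
t = (v − v₀)/a = (17.4 − 13.5)/1 = 3.94 s

Phase 2 (decelerating): v₀ = 17.4 m/s, a = -3.2 m/s².
v = v₀ + at → t = (13 − 17.4) / -3.2 = 1.39 s
v² = v₀² + 2aΔx → Δx = (13² − 17.4²)/(2·-3.2) = 21.1 m

Phase 3 (accelerating): v₀ = 13.0 m/s, a = 0.7 m/s².
v = v₀ + at → t = (21.5 − 13.0) / 0.7 = 12.1 s
v² = v₀² + 2aΔx → Δx = (21.5² − 13.0²)/(2·0.7) = 209 m

Phase 4 (decelerating): v₀ = 21.5 m/s, a = -1.1 m/s².
v = v₀ + at → t = (0 − 21.5) / -1.1 = 19.5 s
v² = v₀² + 2aΔx → Δx = (0² − 21.5²)/(2·-1.1) = 210 m
Total time = 3.94 + 1.39 + 12.1 + 19.5 = 37.0 s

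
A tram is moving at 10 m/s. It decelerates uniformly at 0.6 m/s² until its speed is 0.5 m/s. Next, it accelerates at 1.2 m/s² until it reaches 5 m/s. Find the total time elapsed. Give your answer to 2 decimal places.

Phase 1 (decelerating): v₀ = 10.0 m/s, a = -0.6 m/s².
v = v₀ + at → t = (0.5 − 10.0) / -0.6 = 15.8 s
v² = v₀² + 2aΔx → Δx = (0.5² − 10.0²)/(2·-0.6) = 83.1 m

Phase 2 (accelerating): v₀ = 0.500 m/s, a = 1.2 m/s².
v = v₀ + at → t = (5 − 0.500) / 1.2 = 3.75 s
v² = v₀² + 2aΔx → Δx = (5² − 0.500²)/(2·1.2) = 10.3 m
Total time = 15.8 + 3.75 = 19.6 s

19.58 s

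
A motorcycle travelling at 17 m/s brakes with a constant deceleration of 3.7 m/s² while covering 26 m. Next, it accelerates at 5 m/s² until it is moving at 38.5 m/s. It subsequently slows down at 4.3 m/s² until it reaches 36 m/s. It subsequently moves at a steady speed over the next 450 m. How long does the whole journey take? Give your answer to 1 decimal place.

20.8 s

Phase 1 (decelerating): v₀ = 17.0 m/s, a = -3.7 m/s².
v² = v₀² + 2aΔx = 17.0² + 2·-3.7·26 = 96.6 → v = 9.83 m/s
t = (v − v₀)/a = (9.83 − 17.0)/-3.7 = 1.94 s

Phase 2 (accelerating): v₀ = 9.83 m/s, a = 5 m/s².
v = v₀ + at → t = (38.5 − 9.83) / 5 = 5.73 s
v² = v₀² + 2aΔx → Δx = (38.5² − 9.83²)/(2·5) = 139 m

Phase 3 (decelerating): v₀ = 38.5 m/s, a = -4.3 m/s².
v = v₀ + at → t = (36 − 38.5) / -4.3 = 0.581 s
v² = v₀² + 2aΔx → Δx = (36² − 38.5²)/(2·-4.3) = 21.7 m

Phase 4 (constant speed): v₀ = 36.0 m/s, a = 0 m/s².
Constant speed: t = d/v = 450/36.0 = 12.5 s
Total time = 1.94 + 5.73 + 0.581 + 12.5 = 20.8 s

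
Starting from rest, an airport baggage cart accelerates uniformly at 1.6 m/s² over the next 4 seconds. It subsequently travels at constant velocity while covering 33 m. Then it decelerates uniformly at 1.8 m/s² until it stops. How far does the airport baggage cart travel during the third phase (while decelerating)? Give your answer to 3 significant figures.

Phase 1 (accelerating): v₀ = 0 m/s, a = 1.6 m/s².
v = v₀ + at = 0 + (1.6)(4) = 6.40 m/s
Δx = v₀t + ½at² = 0·4 + 0.5·1.6·4² = 12.8 m

Phase 2 (constant speed): v₀ = 6.40 m/s, a = 0 m/s².
Constant speed: t = d/v = 33/6.40 = 5.16 s

Phase 3 (decelerating): v₀ = 6.40 m/s, a = -1.8 m/s².
v = v₀ + at → t = (0 − 6.40) / -1.8 = 3.56 s
v² = v₀² + 2aΔx → Δx = (0² − 6.40²)/(2·-1.8) = 11.4 m
Distance in phase 3 = 11.4 m

11.4 m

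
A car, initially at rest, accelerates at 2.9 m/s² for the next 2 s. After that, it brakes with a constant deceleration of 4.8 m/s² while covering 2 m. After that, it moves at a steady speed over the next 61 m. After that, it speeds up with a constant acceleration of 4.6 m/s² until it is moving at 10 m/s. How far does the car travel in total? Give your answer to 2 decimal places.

78.10 m

Phase 1 (accelerating): v₀ = 0 m/s, a = 2.9 m/s².
v = v₀ + at = 0 + (2.9)(2) = 5.80 m/s
Δx = v₀t + ½at² = 0·2 + 0.5·2.9·2² = 5.80 m

Phase 2 (decelerating): v₀ = 5.80 m/s, a = -4.8 m/s².
v² = v₀² + 2aΔx = 5.80² + 2·-4.8·2 = 14.4 → v = 3.80 m/s
t = (v − v₀)/a = (3.80 − 5.80)/-4.8 = 0.417 s

Phase 3 (constant speed): v₀ = 3.80 m/s, a = 0 m/s².
Constant speed: t = d/v = 61/3.80 = 16.1 s

Phase 4 (accelerating): v₀ = 3.80 m/s, a = 4.6 m/s².
v = v₀ + at → t = (10 − 3.80) / 4.6 = 1.35 s
v² = v₀² + 2aΔx → Δx = (10² − 3.80²)/(2·4.6) = 9.30 m
Total distance = 5.80 + 2.00 + 61.0 + 9.30 = 78.1 m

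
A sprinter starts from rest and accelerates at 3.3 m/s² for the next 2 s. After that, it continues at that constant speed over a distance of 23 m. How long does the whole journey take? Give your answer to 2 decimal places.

5.48 s

Phase 1 (accelerating): v₀ = 0 m/s, a = 3.3 m/s².
v = v₀ + at = 0 + (3.3)(2) = 6.60 m/s
Δx = v₀t + ½at² = 0·2 + 0.5·3.3·2² = 6.60 m

Phase 2 (constant speed): v₀ = 6.60 m/s, a = 0 m/s².
Constant speed: t = d/v = 23/6.60 = 3.48 s
Total time = 2.00 + 3.48 = 5.48 s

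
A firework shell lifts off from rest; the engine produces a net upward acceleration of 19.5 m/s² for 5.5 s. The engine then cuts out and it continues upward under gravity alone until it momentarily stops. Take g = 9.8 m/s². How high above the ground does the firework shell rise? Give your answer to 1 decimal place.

Phase 1 (powered ascent): v₀ = 0 m/s, a = 19.5 m/s².
v = v₀ + at = 0 + (19.5)(5.5) = 107 m/s
Δx = v₀t + ½at² = 0·5.5 + 0.5·19.5·5.5² = 295 m

Phase 2 (coasting upward): v₀ = 107 m/s, a = -9.8 m/s².
v = v₀ + at → t = (0 − 107) / -9.8 = 10.9 s
v² = v₀² + 2aΔx → Δx = (0² − 107²)/(2·-9.8) = 587 m
Maximum height = 295 + 587 = 882 m

881.8 m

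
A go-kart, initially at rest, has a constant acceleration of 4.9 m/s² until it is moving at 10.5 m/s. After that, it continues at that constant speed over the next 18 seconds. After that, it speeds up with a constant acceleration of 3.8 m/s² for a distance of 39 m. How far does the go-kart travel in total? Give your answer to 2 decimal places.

239.25 m

Phase 1 (accelerating): v₀ = 0 m/s, a = 4.9 m/s².
v = v₀ + at → t = (10.5 − 0) / 4.9 = 2.14 s
v² = v₀² + 2aΔx → Δx = (10.5² − 0²)/(2·4.9) = 11.2 m

Phase 2 (constant speed): v₀ = 10.5 m/s, a = 0 m/s².
v = v₀ + at = 10.5 + (0)(18) = 10.5 m/s
Δx = v₀t + ½at² = 10.5·18 + 0.5·0·18² = 189 m

Phase 3 (accelerating): v₀ = 10.5 m/s, a = 3.8 m/s².
v² = v₀² + 2aΔx = 10.5² + 2·3.8·39 = 407 → v = 20.2 m/s
t = (v − v₀)/a = (20.2 − 10.5)/3.8 = 2.54 s
Total distance = 11.2 + 189 + 39.0 = 239 m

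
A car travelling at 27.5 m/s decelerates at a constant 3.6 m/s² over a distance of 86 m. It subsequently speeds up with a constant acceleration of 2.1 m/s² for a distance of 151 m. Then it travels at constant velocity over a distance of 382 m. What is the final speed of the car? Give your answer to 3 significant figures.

Phase 1 (decelerating): v₀ = 27.5 m/s, a = -3.6 m/s².
v² = v₀² + 2aΔx = 27.5² + 2·-3.6·86 = 137 → v = 11.7 m/s
t = (v − v₀)/a = (11.7 − 27.5)/-3.6 = 4.39 s

Phase 2 (accelerating): v₀ = 11.7 m/s, a = 2.1 m/s².
v² = v₀² + 2aΔx = 11.7² + 2·2.1·151 = 771 → v = 27.8 m/s
t = (v − v₀)/a = (27.8 − 11.7)/2.1 = 7.65 s

Phase 3 (constant speed): v₀ = 27.8 m/s, a = 0 m/s².
Constant speed: t = d/v = 382/27.8 = 13.8 s
Final speed = 27.8 m/s

27.8 m/s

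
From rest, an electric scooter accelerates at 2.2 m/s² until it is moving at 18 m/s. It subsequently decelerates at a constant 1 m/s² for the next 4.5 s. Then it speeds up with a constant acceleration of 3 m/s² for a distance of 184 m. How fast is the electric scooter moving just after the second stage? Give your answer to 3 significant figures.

Phase 1 (accelerating): v₀ = 0 m/s, a = 2.2 m/s².
v = v₀ + at → t = (18 − 0) / 2.2 = 8.18 s
v² = v₀² + 2aΔx → Δx = (18² − 0²)/(2·2.2) = 73.6 m

Phase 2 (decelerating): v₀ = 18.0 m/s, a = -1 m/s².
v = v₀ + at = 18.0 + (-1)(4.5) = 13.5 m/s
Δx = v₀t + ½at² = 18.0·4.5 + 0.5·-1·4.5² = 70.9 m
Speed at end of phase 2 = 13.5 m/s

13.5 m/s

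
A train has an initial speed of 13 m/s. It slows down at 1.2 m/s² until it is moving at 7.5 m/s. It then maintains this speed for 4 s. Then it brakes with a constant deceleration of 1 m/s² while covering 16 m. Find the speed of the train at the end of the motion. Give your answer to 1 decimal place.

4.9 m/s

Phase 1 (decelerating): v₀ = 13.0 m/s, a = -1.2 m/s².
v = v₀ + at → t = (7.5 − 13.0) / -1.2 = 4.58 s
v² = v₀² + 2aΔx → Δx = (7.5² − 13.0²)/(2·-1.2) = 47.0 m

Phase 2 (constant speed): v₀ = 7.50 m/s, a = 0 m/s².
v = v₀ + at = 7.50 + (0)(4) = 7.50 m/s
Δx = v₀t + ½at² = 7.50·4 + 0.5·0·4² = 30.0 m

Phase 3 (decelerating): v₀ = 7.50 m/s, a = -1 m/s².
v² = v₀² + 2aΔx = 7.50² + 2·-1·16 = 24.2 → v = 4.92 m/s
t = (v − v₀)/a = (4.92 − 7.50)/-1 = 2.58 s
Final speed = 4.92 m/s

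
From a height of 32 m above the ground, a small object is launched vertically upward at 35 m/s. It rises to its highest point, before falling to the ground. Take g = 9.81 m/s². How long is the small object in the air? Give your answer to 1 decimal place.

8.0 s

Phase 1 (rising): v₀ = 35.0 m/s, a = -9.81 m/s².
v = v₀ + at → t = (0 − 35.0) / -9.81 = 3.57 s
v² = v₀² + 2aΔx → Δx = (0² − 35.0²)/(2·-9.81) = 62.4 m

Phase 2 (falling): v₀ = 0 m/s, a = -9.81 m/s².
Falls 94.4 m from rest: t = √(2·94.4/9.81) = 4.39 s; v = g·t = 43.0 m/s.
Total time = 3.57 + 4.39 = 7.96 s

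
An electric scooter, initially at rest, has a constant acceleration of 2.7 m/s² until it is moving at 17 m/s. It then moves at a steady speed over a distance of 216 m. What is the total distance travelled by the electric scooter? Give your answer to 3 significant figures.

270 m

Phase 1 (accelerating): v₀ = 0 m/s, a = 2.7 m/s².
v = v₀ + at → t = (17 − 0) / 2.7 = 6.30 s
v² = v₀² + 2aΔx → Δx = (17² − 0²)/(2·2.7) = 53.5 m

Phase 2 (constant speed): v₀ = 17.0 m/s, a = 0 m/s².
Constant speed: t = d/v = 216/17.0 = 12.7 s
Total distance = 53.5 + 216 = 270 m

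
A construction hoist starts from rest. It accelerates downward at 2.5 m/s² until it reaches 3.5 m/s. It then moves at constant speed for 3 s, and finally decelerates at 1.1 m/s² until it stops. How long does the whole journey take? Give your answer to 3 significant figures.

Phase 1 (accelerating): v₀ = 0 m/s, a = 2.5 m/s².
v = v₀ + at → t = (3.5 − 0) / 2.5 = 1.40 s
v² = v₀² + 2aΔx → Δx = (3.5² − 0²)/(2·2.5) = 2.45 m

Phase 2 (constant speed): v₀ = 3.50 m/s, a = 0 m/s².
v = v₀ + at = 3.50 + (0)(3) = 3.50 m/s
Δx = v₀t + ½at² = 3.50·3 + 0.5·0·3² = 10.5 m

Phase 3 (decelerating): v₀ = 3.50 m/s, a = -1.1 m/s².
v = v₀ + at → t = (0 − 3.50) / -1.1 = 3.18 s
v² = v₀² + 2aΔx → Δx = (0² − 3.50²)/(2·-1.1) = 5.57 m
Total time = 1.40 + 3.00 + 3.18 = 7.58 s

7.58 s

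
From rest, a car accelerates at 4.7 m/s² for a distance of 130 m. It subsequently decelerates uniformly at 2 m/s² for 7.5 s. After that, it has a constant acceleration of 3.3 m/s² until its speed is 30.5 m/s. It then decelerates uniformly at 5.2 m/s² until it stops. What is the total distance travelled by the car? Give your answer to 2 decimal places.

Phase 1 (accelerating): v₀ = 0 m/s, a = 4.7 m/s².
v² = v₀² + 2aΔx = 0² + 2·4.7·130 = 1220 → v = 35.0 m/s
t = (v − v₀)/a = (35.0 − 0)/4.7 = 7.44 s

Phase 2 (decelerating): v₀ = 35.0 m/s, a = -2 m/s².
v = v₀ + at = 35.0 + (-2)(7.5) = 20.0 m/s
Δx = v₀t + ½at² = 35.0·7.5 + 0.5·-2·7.5² = 206 m

Phase 3 (accelerating): v₀ = 20.0 m/s, a = 3.3 m/s².
v = v₀ + at → t = (30.5 − 20.0) / 3.3 = 3.19 s
v² = v₀² + 2aΔx → Δx = (30.5² − 20.0²)/(2·3.3) = 80.6 m

Phase 4 (decelerating): v₀ = 30.5 m/s, a = -5.2 m/s².
v = v₀ + at → t = (0 − 30.5) / -5.2 = 5.87 s
v² = v₀² + 2aΔx → Δx = (0² − 30.5²)/(2·-5.2) = 89.4 m
Total distance = 130 + 206 + 80.6 + 89.4 = 506 m

505.98 m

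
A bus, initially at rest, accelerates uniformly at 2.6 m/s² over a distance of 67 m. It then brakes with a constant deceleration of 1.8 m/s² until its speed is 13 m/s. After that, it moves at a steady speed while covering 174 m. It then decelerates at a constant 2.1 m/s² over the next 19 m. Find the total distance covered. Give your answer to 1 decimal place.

Phase 1 (accelerating): v₀ = 0 m/s, a = 2.6 m/s².
v² = v₀² + 2aΔx = 0² + 2·2.6·67 = 348 → v = 18.7 m/s
t = (v − v₀)/a = (18.7 − 0)/2.6 = 7.18 s

Phase 2 (decelerating): v₀ = 18.7 m/s, a = -1.8 m/s².
v = v₀ + at → t = (13 − 18.7) / -1.8 = 3.15 s
v² = v₀² + 2aΔx → Δx = (13² − 18.7²)/(2·-1.8) = 49.8 m

Phase 3 (constant speed): v₀ = 13.0 m/s, a = 0 m/s².
Constant speed: t = d/v = 174/13.0 = 13.4 s

Phase 4 (decelerating): v₀ = 13.0 m/s, a = -2.1 m/s².
v² = v₀² + 2aΔx = 13.0² + 2·-2.1·19 = 89.2 → v = 9.44 m/s
t = (v − v₀)/a = (9.44 − 13.0)/-2.1 = 1.69 s
Total distance = 67.0 + 49.8 + 174 + 19.0 = 310 m

309.8 m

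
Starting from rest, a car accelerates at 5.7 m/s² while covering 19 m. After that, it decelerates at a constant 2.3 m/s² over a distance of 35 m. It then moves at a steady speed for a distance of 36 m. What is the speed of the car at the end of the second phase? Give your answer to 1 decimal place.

7.5 m/s

Phase 1 (accelerating): v₀ = 0 m/s, a = 5.7 m/s².
v² = v₀² + 2aΔx = 0² + 2·5.7·19 = 217 → v = 14.7 m/s
t = (v − v₀)/a = (14.7 − 0)/5.7 = 2.58 s

Phase 2 (decelerating): v₀ = 14.7 m/s, a = -2.3 m/s².
v² = v₀² + 2aΔx = 14.7² + 2·-2.3·35 = 55.6 → v = 7.46 m/s
t = (v − v₀)/a = (7.46 − 14.7)/-2.3 = 3.16 s
Speed at end of phase 2 = 7.46 m/s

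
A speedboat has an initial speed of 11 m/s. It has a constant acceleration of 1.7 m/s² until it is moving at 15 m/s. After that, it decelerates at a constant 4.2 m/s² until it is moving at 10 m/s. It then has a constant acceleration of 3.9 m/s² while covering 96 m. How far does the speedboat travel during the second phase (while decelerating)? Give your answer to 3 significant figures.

Phase 1 (accelerating): v₀ = 11.0 m/s, a = 1.7 m/s².
v = v₀ + at → t = (15 − 11.0) / 1.7 = 2.35 s
v² = v₀² + 2aΔx → Δx = (15² − 11.0²)/(2·1.7) = 30.6 m

Phase 2 (decelerating): v₀ = 15.0 m/s, a = -4.2 m/s².
v = v₀ + at → t = (10 − 15.0) / -4.2 = 1.19 s
v² = v₀² + 2aΔx → Δx = (10² − 15.0²)/(2·-4.2) = 14.9 m
Distance in phase 2 = 14.9 m

14.9 m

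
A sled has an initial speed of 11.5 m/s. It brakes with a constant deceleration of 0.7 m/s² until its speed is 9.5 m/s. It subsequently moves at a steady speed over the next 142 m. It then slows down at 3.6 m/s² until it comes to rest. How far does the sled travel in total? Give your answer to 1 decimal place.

Phase 1 (decelerating): v₀ = 11.5 m/s, a = -0.7 m/s².
v = v₀ + at → t = (9.5 − 11.5) / -0.7 = 2.86 s
v² = v₀² + 2aΔx → Δx = (9.5² − 11.5²)/(2·-0.7) = 30.0 m

Phase 2 (constant speed): v₀ = 9.50 m/s, a = 0 m/s².
Constant speed: t = d/v = 142/9.50 = 14.9 s

Phase 3 (decelerating): v₀ = 9.50 m/s, a = -3.6 m/s².
v = v₀ + at → t = (0 − 9.50) / -3.6 = 2.64 s
v² = v₀² + 2aΔx → Δx = (0² − 9.50²)/(2·-3.6) = 12.5 m
Total distance = 30.0 + 142 + 12.5 = 185 m

184.5 m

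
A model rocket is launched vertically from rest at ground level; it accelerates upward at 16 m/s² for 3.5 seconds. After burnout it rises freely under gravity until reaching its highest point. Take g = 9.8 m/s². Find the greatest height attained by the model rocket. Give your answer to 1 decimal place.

Phase 1 (powered ascent): v₀ = 0 m/s, a = 16 m/s².
v = v₀ + at = 0 + (16)(3.5) = 56.0 m/s
Δx = v₀t + ½at² = 0·3.5 + 0.5·16·3.5² = 98.0 m

Phase 2 (coasting upward): v₀ = 56.0 m/s, a = -9.8 m/s².
v = v₀ + at → t = (0 − 56.0) / -9.8 = 5.71 s
v² = v₀² + 2aΔx → Δx = (0² − 56.0²)/(2·-9.8) = 160 m
Maximum height = 98.0 + 160 = 258 m

258.0 m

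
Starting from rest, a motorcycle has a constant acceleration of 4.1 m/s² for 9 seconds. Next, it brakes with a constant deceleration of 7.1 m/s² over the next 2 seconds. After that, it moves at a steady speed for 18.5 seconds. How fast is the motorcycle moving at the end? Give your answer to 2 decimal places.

22.70 m/s

Phase 1 (accelerating): v₀ = 0 m/s, a = 4.1 m/s².
v = v₀ + at = 0 + (4.1)(9) = 36.9 m/s
Δx = v₀t + ½at² = 0·9 + 0.5·4.1·9² = 166 m

Phase 2 (decelerating): v₀ = 36.9 m/s, a = -7.1 m/s².
v = v₀ + at = 36.9 + (-7.1)(2) = 22.7 m/s
Δx = v₀t + ½at² = 36.9·2 + 0.5·-7.1·2² = 59.6 m

Phase 3 (constant speed): v₀ = 22.7 m/s, a = 0 m/s².
v = v₀ + at = 22.7 + (0)(18.5) = 22.7 m/s
Δx = v₀t + ½at² = 22.7·18.5 + 0.5·0·18.5² = 420 m
Final speed = 22.7 m/s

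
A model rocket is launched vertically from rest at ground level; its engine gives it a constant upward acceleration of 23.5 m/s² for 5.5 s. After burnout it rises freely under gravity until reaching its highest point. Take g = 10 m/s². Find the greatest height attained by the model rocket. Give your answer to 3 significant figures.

1190 m

Phase 1 (powered ascent): v₀ = 0 m/s, a = 23.5 m/s².
v = v₀ + at = 0 + (23.5)(5.5) = 129 m/s
Δx = v₀t + ½at² = 0·5.5 + 0.5·23.5·5.5² = 355 m

Phase 2 (coasting upward): v₀ = 129 m/s, a = -10 m/s².
v = v₀ + at → t = (0 − 129) / -10 = 12.9 s
v² = v₀² + 2aΔx → Δx = (0² − 129²)/(2·-10) = 835 m
Maximum height = 355 + 835 = 1190 m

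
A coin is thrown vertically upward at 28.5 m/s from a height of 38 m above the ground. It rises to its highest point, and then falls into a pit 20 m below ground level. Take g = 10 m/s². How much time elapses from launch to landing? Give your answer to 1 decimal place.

7.3 s

Phase 1 (rising): v₀ = 28.5 m/s, a = -10 m/s².
v = v₀ + at → t = (0 − 28.5) / -10 = 2.85 s
v² = v₀² + 2aΔx → Δx = (0² − 28.5²)/(2·-10) = 40.6 m

Phase 2 (falling): v₀ = 0 m/s, a = -10 m/s².
Falls 98.6 m from rest: t = √(2·98.6/10) = 4.44 s; v = g·t = 44.4 m/s.
Total time = 2.85 + 4.44 = 7.29 s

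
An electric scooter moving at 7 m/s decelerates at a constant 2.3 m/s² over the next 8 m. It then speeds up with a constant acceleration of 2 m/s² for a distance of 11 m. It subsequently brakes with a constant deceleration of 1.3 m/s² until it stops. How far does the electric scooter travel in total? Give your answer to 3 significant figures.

Phase 1 (decelerating): v₀ = 7.00 m/s, a = -2.3 m/s².
v² = v₀² + 2aΔx = 7.00² + 2·-2.3·8 = 12.2 → v = 3.49 m/s
t = (v − v₀)/a = (3.49 − 7.00)/-2.3 = 1.52 s

Phase 2 (accelerating): v₀ = 3.49 m/s, a = 2 m/s².
v² = v₀² + 2aΔx = 3.49² + 2·2·11 = 56.2 → v = 7.50 m/s
t = (v − v₀)/a = (7.50 − 3.49)/2 = 2.00 s

Phase 3 (decelerating): v₀ = 7.50 m/s, a = -1.3 m/s².
v = v₀ + at → t = (0 − 7.50) / -1.3 = 5.77 s
v² = v₀² + 2aΔx → Δx = (0² − 7.50²)/(2·-1.3) = 21.6 m
Total distance = 8.00 + 11.0 + 21.6 = 40.6 m

40.6 m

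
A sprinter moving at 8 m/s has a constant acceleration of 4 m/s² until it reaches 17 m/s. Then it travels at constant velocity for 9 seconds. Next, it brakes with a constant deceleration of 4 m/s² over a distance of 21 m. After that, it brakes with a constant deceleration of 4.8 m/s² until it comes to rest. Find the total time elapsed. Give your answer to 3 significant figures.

Phase 1 (accelerating): v₀ = 8.00 m/s, a = 4 m/s².
v = v₀ + at → t = (17 − 8.00) / 4 = 2.25 s
v² = v₀² + 2aΔx → Δx = (17² − 8.00²)/(2·4) = 28.1 m

Phase 2 (constant speed): v₀ = 17.0 m/s, a = 0 m/s².
v = v₀ + at = 17.0 + (0)(9) = 17.0 m/s
Δx = v₀t + ½at² = 17.0·9 + 0.5·0·9² = 153 m

Phase 3 (decelerating): v₀ = 17.0 m/s, a = -4 m/s².
v² = v₀² + 2aΔx = 17.0² + 2·-4·21 = 121 → v = 11.0 m/s
t = (v − v₀)/a = (11.0 − 17.0)/-4 = 1.50 s

Phase 4 (decelerating): v₀ = 11.0 m/s, a = -4.8 m/s².
v = v₀ + at → t = (0 − 11.0) / -4.8 = 2.29 s
v² = v₀² + 2aΔx → Δx = (0² − 11.0²)/(2·-4.8) = 12.6 m
Total time = 2.25 + 9.00 + 1.50 + 2.29 = 15.0 s

15.0 s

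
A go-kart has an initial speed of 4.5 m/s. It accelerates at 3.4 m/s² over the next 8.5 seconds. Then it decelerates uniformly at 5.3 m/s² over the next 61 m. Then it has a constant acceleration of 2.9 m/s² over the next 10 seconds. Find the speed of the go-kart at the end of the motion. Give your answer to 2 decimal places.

50.66 m/s

Phase 1 (accelerating): v₀ = 4.50 m/s, a = 3.4 m/s².
v = v₀ + at = 4.50 + (3.4)(8.5) = 33.4 m/s
Δx = v₀t + ½at² = 4.50·8.5 + 0.5·3.4·8.5² = 161 m

Phase 2 (decelerating): v₀ = 33.4 m/s, a = -5.3 m/s².
v² = v₀² + 2aΔx = 33.4² + 2·-5.3·61 = 469 → v = 21.7 m/s
t = (v − v₀)/a = (21.7 − 33.4)/-5.3 = 2.22 s

Phase 3 (accelerating): v₀ = 21.7 m/s, a = 2.9 m/s².
v = v₀ + at = 21.7 + (2.9)(10) = 50.7 m/s
Δx = v₀t + ½at² = 21.7·10 + 0.5·2.9·10² = 362 m
Final speed = 50.7 m/s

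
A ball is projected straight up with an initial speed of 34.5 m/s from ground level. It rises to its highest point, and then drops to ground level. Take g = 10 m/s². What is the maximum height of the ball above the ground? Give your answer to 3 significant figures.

59.5 m

Phase 1 (rising): v₀ = 34.5 m/s, a = -10 m/s².
v = v₀ + at → t = (0 − 34.5) / -10 = 3.45 s
v² = v₀² + 2aΔx → Δx = (0² − 34.5²)/(2·-10) = 59.5 m
Maximum height = 59.5 m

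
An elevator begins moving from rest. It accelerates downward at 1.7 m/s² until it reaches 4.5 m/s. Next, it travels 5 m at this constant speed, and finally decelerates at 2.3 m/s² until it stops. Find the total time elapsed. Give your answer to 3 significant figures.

5.71 s

Phase 1 (accelerating): v₀ = 0 m/s, a = 1.7 m/s².
v = v₀ + at → t = (4.5 − 0) / 1.7 = 2.65 s
v² = v₀² + 2aΔx → Δx = (4.5² − 0²)/(2·1.7) = 5.96 m

Phase 2 (constant speed): v₀ = 4.50 m/s, a = 0 m/s².
Constant speed: t = d/v = 5/4.50 = 1.11 s

Phase 3 (decelerating): v₀ = 4.50 m/s, a = -2.3 m/s².
v = v₀ + at → t = (0 − 4.50) / -2.3 = 1.96 s
v² = v₀² + 2aΔx → Δx = (0² − 4.50²)/(2·-2.3) = 4.40 m
Total time = 2.65 + 1.11 + 1.96 = 5.71 s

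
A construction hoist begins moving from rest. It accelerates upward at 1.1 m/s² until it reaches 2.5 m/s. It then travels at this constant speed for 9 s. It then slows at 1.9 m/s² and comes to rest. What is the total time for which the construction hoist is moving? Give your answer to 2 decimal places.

Phase 1 (accelerating): v₀ = 0 m/s, a = 1.1 m/s².
v = v₀ + at → t = (2.5 − 0) / 1.1 = 2.27 s
v² = v₀² + 2aΔx → Δx = (2.5² − 0²)/(2·1.1) = 2.84 m

Phase 2 (constant speed): v₀ = 2.50 m/s, a = 0 m/s².
v = v₀ + at = 2.50 + (0)(9) = 2.50 m/s
Δx = v₀t + ½at² = 2.50·9 + 0.5·0·9² = 22.5 m

Phase 3 (decelerating): v₀ = 2.50 m/s, a = -1.9 m/s².
v = v₀ + at → t = (0 − 2.50) / -1.9 = 1.32 s
v² = v₀² + 2aΔx → Δx = (0² − 2.50²)/(2·-1.9) = 1.64 m
Total time = 2.27 + 9.00 + 1.32 = 12.6 s

12.59 s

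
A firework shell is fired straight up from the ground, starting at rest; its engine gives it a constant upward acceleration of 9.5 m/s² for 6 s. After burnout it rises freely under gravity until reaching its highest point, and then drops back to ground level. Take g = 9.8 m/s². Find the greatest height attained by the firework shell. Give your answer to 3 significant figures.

Phase 1 (powered ascent): v₀ = 0 m/s, a = 9.5 m/s².
v = v₀ + at = 0 + (9.5)(6) = 57.0 m/s
Δx = v₀t + ½at² = 0·6 + 0.5·9.5·6² = 171 m

Phase 2 (coasting upward): v₀ = 57.0 m/s, a = -9.8 m/s².
v = v₀ + at → t = (0 − 57.0) / -9.8 = 5.82 s
v² = v₀² + 2aΔx → Δx = (0² − 57.0²)/(2·-9.8) = 166 m
Maximum height = 171 + 166 = 337 m

337 m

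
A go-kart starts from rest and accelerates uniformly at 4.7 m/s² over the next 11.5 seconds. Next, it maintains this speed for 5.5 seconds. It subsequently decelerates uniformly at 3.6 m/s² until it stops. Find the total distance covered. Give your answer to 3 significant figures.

Phase 1 (accelerating): v₀ = 0 m/s, a = 4.7 m/s².
v = v₀ + at = 0 + (4.7)(11.5) = 54.1 m/s
Δx = v₀t + ½at² = 0·11.5 + 0.5·4.7·11.5² = 311 m

Phase 2 (constant speed): v₀ = 54.1 m/s, a = 0 m/s².
v = v₀ + at = 54.1 + (0)(5.5) = 54.1 m/s
Δx = v₀t + ½at² = 54.1·5.5 + 0.5·0·5.5² = 297 m

Phase 3 (decelerating): v₀ = 54.1 m/s, a = -3.6 m/s².
v = v₀ + at → t = (0 − 54.1) / -3.6 = 15.0 s
v² = v₀² + 2aΔx → Δx = (0² − 54.1²)/(2·-3.6) = 406 m
Total distance = 311 + 297 + 406 = 1010 m

1010 m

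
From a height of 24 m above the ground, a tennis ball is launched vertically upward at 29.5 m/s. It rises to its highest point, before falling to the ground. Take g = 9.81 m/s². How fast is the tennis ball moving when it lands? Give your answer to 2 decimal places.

36.62 m/s

Phase 1 (rising): v₀ = 29.5 m/s, a = -9.81 m/s².
v = v₀ + at → t = (0 − 29.5) / -9.81 = 3.01 s
v² = v₀² + 2aΔx → Δx = (0² − 29.5²)/(2·-9.81) = 44.4 m

Phase 2 (falling): v₀ = 0 m/s, a = -9.81 m/s².
Falls 68.4 m from rest: t = √(2·68.4/9.81) = 3.73 s; v = g·t = 36.6 m/s.
Final speed = 36.6 m/s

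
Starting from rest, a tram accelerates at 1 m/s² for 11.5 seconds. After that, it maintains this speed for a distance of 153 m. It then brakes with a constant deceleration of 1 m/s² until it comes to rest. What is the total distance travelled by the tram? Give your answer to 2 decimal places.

Phase 1 (accelerating): v₀ = 0 m/s, a = 1 m/s².
v = v₀ + at = 0 + (1)(11.5) = 11.5 m/s
Δx = v₀t + ½at² = 0·11.5 + 0.5·1·11.5² = 66.1 m

Phase 2 (constant speed): v₀ = 11.5 m/s, a = 0 m/s².
Constant speed: t = d/v = 153/11.5 = 13.3 s

Phase 3 (decelerating): v₀ = 11.5 m/s, a = -1 m/s².
v = v₀ + at → t = (0 − 11.5) / -1 = 11.5 s
v² = v₀² + 2aΔx → Δx = (0² − 11.5²)/(2·-1) = 66.1 m
Total distance = 66.1 + 153 + 66.1 = 285 m

285.25 m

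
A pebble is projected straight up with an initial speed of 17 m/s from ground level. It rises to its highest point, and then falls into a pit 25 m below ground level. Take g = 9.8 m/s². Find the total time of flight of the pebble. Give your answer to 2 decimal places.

Phase 1 (rising): v₀ = 17.0 m/s, a = -9.8 m/s².
v = v₀ + at → t = (0 − 17.0) / -9.8 = 1.73 s
v² = v₀² + 2aΔx → Δx = (0² − 17.0²)/(2·-9.8) = 14.7 m

Phase 2 (falling): v₀ = 0 m/s, a = -9.8 m/s².
Falls 39.7 m from rest: t = √(2·39.7/9.8) = 2.85 s; v = g·t = 27.9 m/s.
Total time = 1.73 + 2.85 = 4.58 s

4.58 s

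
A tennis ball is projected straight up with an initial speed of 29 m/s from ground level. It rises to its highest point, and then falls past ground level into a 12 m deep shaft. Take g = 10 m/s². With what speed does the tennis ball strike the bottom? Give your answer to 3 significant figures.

32.9 m/s

Phase 1 (rising): v₀ = 29.0 m/s, a = -10 m/s².
v = v₀ + at → t = (0 − 29.0) / -10 = 2.90 s
v² = v₀² + 2aΔx → Δx = (0² − 29.0²)/(2·-10) = 42.0 m

Phase 2 (falling): v₀ = 0 m/s, a = -10 m/s².
Falls 54.0 m from rest: t = √(2·54.0/10) = 3.29 s; v = g·t = 32.9 m/s.
Final speed = 32.9 m/s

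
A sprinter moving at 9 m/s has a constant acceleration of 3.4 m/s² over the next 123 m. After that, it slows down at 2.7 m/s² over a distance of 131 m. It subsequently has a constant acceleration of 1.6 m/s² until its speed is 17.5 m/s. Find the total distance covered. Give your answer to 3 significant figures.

Phase 1 (accelerating): v₀ = 9.00 m/s, a = 3.4 m/s².
v² = v₀² + 2aΔx = 9.00² + 2·3.4·123 = 917 → v = 30.3 m/s
t = (v − v₀)/a = (30.3 − 9.00)/3.4 = 6.26 s

Phase 2 (decelerating): v₀ = 30.3 m/s, a = -2.7 m/s².
v² = v₀² + 2aΔx = 30.3² + 2·-2.7·131 = 210 → v = 14.5 m/s
t = (v − v₀)/a = (14.5 − 30.3)/-2.7 = 5.85 s

Phase 3 (accelerating): v₀ = 14.5 m/s, a = 1.6 m/s².
v = v₀ + at → t = (17.5 − 14.5) / 1.6 = 1.88 s
v² = v₀² + 2aΔx → Δx = (17.5² − 14.5²)/(2·1.6) = 30.1 m
Total distance = 123 + 131 + 30.1 = 284 m

284 m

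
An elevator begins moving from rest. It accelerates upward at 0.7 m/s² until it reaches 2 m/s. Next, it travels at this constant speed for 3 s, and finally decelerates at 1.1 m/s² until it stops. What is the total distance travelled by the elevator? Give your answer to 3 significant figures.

Phase 1 (accelerating): v₀ = 0 m/s, a = 0.7 m/s².
v = v₀ + at → t = (2 − 0) / 0.7 = 2.86 s
v² = v₀² + 2aΔx → Δx = (2² − 0²)/(2·0.7) = 2.86 m

Phase 2 (constant speed): v₀ = 2.00 m/s, a = 0 m/s².
v = v₀ + at = 2.00 + (0)(3) = 2.00 m/s
Δx = v₀t + ½at² = 2.00·3 + 0.5·0·3² = 6.00 m

Phase 3 (decelerating): v₀ = 2.00 m/s, a = -1.1 m/s².
v = v₀ + at → t = (0 − 2.00) / -1.1 = 1.82 s
v² = v₀² + 2aΔx → Δx = (0² − 2.00²)/(2·-1.1) = 1.82 m
Total distance = 2.86 + 6.00 + 1.82 = 10.7 m

10.7 m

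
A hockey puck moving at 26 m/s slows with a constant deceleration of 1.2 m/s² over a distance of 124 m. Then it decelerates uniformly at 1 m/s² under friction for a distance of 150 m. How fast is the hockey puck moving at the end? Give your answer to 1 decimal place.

8.9 m/s

Phase 1 (decelerating): v₀ = 26.0 m/s, a = -1.2 m/s².
v² = v₀² + 2aΔx = 26.0² + 2·-1.2·124 = 378 → v = 19.5 m/s
t = (v − v₀)/a = (19.5 − 26.0)/-1.2 = 5.46 s

Phase 2 (decelerating): v₀ = 19.5 m/s, a = -1 m/s².
v² = v₀² + 2aΔx = 19.5² + 2·-1·150 = 78.4 → v = 8.85 m/s
t = (v − v₀)/a = (8.85 − 19.5)/-1 = 10.6 s
Final speed = 8.85 m/s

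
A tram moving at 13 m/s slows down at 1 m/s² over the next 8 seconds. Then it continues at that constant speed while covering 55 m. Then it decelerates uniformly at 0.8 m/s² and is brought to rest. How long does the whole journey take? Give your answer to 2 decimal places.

Phase 1 (decelerating): v₀ = 13.0 m/s, a = -1 m/s².
v = v₀ + at = 13.0 + (-1)(8) = 5.00 m/s
Δx = v₀t + ½at² = 13.0·8 + 0.5·-1·8² = 72.0 m

Phase 2 (constant speed): v₀ = 5.00 m/s, a = 0 m/s².
Constant speed: t = d/v = 55/5.00 = 11.0 s

Phase 3 (decelerating): v₀ = 5.00 m/s, a = -0.8 m/s².
v = v₀ + at → t = (0 − 5.00) / -0.8 = 6.25 s
v² = v₀² + 2aΔx → Δx = (0² − 5.00²)/(2·-0.8) = 15.6 m
Total time = 8.00 + 11.0 + 6.25 = 25.2 s

25.25 s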